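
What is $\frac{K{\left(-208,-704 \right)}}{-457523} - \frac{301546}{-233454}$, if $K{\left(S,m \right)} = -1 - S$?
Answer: $\frac{68957952790}{53405287221} \approx 1.2912$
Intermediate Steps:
$\frac{K{\left(-208,-704 \right)}}{-457523} - \frac{301546}{-233454} = \frac{-1 - -208}{-457523} - \frac{301546}{-233454} = \left(-1 + 208\right) \left(- \frac{1}{457523}\right) - - \frac{150773}{116727} = 207 \left(- \frac{1}{457523}\right) + \frac{150773}{116727} = - \frac{207}{457523} + \frac{150773}{116727} = \frac{68957952790}{53405287221}$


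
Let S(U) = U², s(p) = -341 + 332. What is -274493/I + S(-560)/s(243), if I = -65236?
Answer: -20455539163/587124 ≈ -34840.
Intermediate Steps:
s(p) = -9
-274493/I + S(-560)/s(243) = -274493/(-65236) + (-560)²/(-9) = -274493*(-1/65236) + 313600*(-⅑) = 274493/65236 - 313600/9 = -20455539163/587124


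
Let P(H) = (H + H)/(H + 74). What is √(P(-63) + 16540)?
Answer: √1999954/11 ≈ 128.56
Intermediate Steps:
P(H) = 2*H/(74 + H) (P(H) = (2*H)/(74 + H) = 2*H/(74 + H))
√(P(-63) + 16540) = √(2*(-63)/(74 - 63) + 16540) = √(2*(-63)/11 + 16540) = √(2*(-63)*(1/11) + 16540) = √(-126/11 + 16540) = √(181814/11) = √1999954/11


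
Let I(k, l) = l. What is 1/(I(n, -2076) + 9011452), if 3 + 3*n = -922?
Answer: 1/9009376 ≈ 1.1100e-7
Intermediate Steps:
n = -925/3 (n = -1 + (⅓)*(-922) = -1 - 922/3 = -925/3 ≈ -308.33)
1/(I(n, -2076) + 9011452) = 1/(-2076 + 9011452) = 1/9009376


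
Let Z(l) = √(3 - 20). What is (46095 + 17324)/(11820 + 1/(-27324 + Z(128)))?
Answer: 559661494860431184/104309415928473841 + 63419*I*√17/104309415928473841 ≈ 5.3654 + 2.5068e-12*I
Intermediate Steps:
Z(l) = I*√17 (Z(l) = √(-17) = I*√17)
(46095 + 17324)/(11820 + 1/(-27324 + Z(128))) = (46095 + 17324)/(11820 + 1/(-27324 + I*√17)) = 63419/(11820 + 1/(-27324 + I*√17))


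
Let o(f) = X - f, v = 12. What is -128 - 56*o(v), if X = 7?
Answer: 152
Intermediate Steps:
o(f) = 7 - f
-128 - 56*o(v) = -128 - 56*(7 - 1*12) = -128 - 56*(7 - 12) = -128 - 56*(-5) = -128 + 280 = 152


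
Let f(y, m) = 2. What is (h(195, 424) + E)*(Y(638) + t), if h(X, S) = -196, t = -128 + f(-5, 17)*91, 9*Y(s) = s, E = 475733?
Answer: 534503588/9 ≈ 5.9389e+7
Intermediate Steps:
Y(s) = s/9
t = 54 (t = -128 + 2*91 = -128 + 182 = 54)
(h(195, 424) + E)*(Y(638) + t) = (-196 + 475733)*((⅑)*638 + 54) = 475537*(638/9 + 54) = 475537*(1124/9) = 534503588/9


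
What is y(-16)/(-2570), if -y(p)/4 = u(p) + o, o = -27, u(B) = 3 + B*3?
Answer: -144/1285 ≈ -0.11206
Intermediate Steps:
u(B) = 3 + 3*B
y(p) = 96 - 12*p (y(p) = -4*((3 + 3*p) - 27) = -4*(-24 + 3*p) = 96 - 12*p)
y(-16)/(-2570) = (96 - 12*(-16))/(-2570) = (96 + 192)*(-1/2570) = 288*(-1/2570) = -144/1285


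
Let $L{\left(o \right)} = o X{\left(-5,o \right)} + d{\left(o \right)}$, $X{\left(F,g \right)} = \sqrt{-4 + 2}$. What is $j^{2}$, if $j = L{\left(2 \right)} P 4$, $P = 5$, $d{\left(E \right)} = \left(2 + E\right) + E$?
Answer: $11200 + 9600 i \sqrt{2} \approx 11200.0 + 13576.0 i$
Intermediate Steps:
$X{\left(F,g \right)} = i \sqrt{2}$ ($X{\left(F,g \right)} = \sqrt{-2} = i \sqrt{2}$)
$d{\left(E \right)} = 2 + 2 E$
$L{\left(o \right)} = 2 + 2 o + i o \sqrt{2}$ ($L{\left(o \right)} = o i \sqrt{2} + \left(2 + 2 o\right) = i o \sqrt{2} + \left(2 + 2 o\right) = 2 + 2 o + i o \sqrt{2}$)
$j = 120 + 40 i \sqrt{2}$ ($j = \left(2 + 2 \cdot 2 + i 2 \sqrt{2}\right) 5 \cdot 4 = \left(2 + 4 + 2 i \sqrt{2}\right) 5 \cdot 4 = \left(6 + 2 i \sqrt{2}\right) 5 \cdot 4 = \left(30 + 10 i \sqrt{2}\right) 4 = 120 + 40 i \sqrt{2} \approx 120.0 + 56.569 i$)
$j^{2} = \left(120 + 40 i \sqrt{2}\right)^{2}$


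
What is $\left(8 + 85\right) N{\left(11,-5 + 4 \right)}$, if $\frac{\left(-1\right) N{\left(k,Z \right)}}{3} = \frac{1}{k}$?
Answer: $- \frac{279}{11} \approx -25.364$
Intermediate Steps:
$N{\left(k,Z \right)} = - \frac{3}{k}$
$\left(8 + 85\right) N{\left(11,-5 + 4 \right)} = \left(8 + 85\right) \left(- \frac{3}{11}\right) = 93 \left(\left(-3\right) \frac{1}{11}\right) = 93 \left(- \frac{3}{11}\right) = - \frac{279}{11}$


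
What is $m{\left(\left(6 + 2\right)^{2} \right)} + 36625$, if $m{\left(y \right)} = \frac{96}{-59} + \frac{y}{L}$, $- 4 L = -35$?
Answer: $\frac{75642369}{2065} \approx 36631.0$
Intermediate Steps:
$L = \frac{35}{4}$ ($L = \left(- \frac{1}{4}\right) \left(-35\right) = \frac{35}{4} \approx 8.75$)
$m{\left(y \right)} = - \frac{96}{59} + \frac{4 y}{35}$ ($m{\left(y \right)} = \frac{96}{-59} + \frac{y}{\frac{35}{4}} = 96 \left(- \frac{1}{59}\right) + y \frac{4}{35} = - \frac{96}{59} + \frac{4 y}{35}$)
$m{\left(\left(6 + 2\right)^{2} \right)} + 36625 = \left(- \frac{96}{59} + \frac{4 \left(6 + 2\right)^{2}}{35}\right) + 36625 = \left(- \frac{96}{59} + \frac{4 \cdot 8^{2}}{35}\right) + 36625 = \left(- \frac{96}{59} + \frac{4}{35} \cdot 64\right) + 36625 = \left(- \frac{96}{59} + \frac{256}{35}\right) + 36625 = \frac{11744}{2065} + 36625 = \frac{75642369}{2065}$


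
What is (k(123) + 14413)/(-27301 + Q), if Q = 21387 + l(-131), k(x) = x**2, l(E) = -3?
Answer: -29542/5917 ≈ -4.9927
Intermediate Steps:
Q = 21384 (Q = 21387 - 3 = 21384)
(k(123) + 14413)/(-27301 + Q) = (123**2 + 14413)/(-27301 + 21384) = (15129 + 14413)/(-5917) = 29542*(-1/5917) = -29542/5917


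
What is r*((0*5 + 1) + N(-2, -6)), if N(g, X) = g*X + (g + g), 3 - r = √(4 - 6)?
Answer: 27 - 9*I*√2 ≈ 27.0 - 12.728*I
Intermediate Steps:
r = 3 - I*√2 (r = 3 - √(4 - 6) = 3 - √(-2) = 3 - I*√2 ≈ 3.0 - 1.4142*I)
N(g, X) = 2*g + X*g (N(g, X) = X*g + 2*g = 2*g + X*g)
r*((0*5 + 1) + N(-2, -6)) = (3 - I*√2)*((0*5 + 1) - 2*(2 - 6)) = (3 - I*√2)*((0 + 1) - 2*(-4)) = (3 - I*√2)*(1 + 8) = (3 - I*√2)*9 = 27 - 9*I*√2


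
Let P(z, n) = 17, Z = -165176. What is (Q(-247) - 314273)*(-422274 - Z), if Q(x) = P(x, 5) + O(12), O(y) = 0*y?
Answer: 80794589088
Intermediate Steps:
O(y) = 0
Q(x) = 17 (Q(x) = 17 + 0 = 17)
(Q(-247) - 314273)*(-422274 - Z) = (17 - 314273)*(-422274 - 1*(-165176)) = -314256*(-422274 + 165176) = -314256*(-257098) = 80794589088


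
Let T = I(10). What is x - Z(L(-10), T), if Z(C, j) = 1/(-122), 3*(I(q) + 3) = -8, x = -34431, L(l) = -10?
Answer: -4200581/122 ≈ -34431.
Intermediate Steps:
I(q) = -17/3 (I(q) = -3 + (⅓)*(-8) = -3 - 8/3 = -17/3)
T = -17/3 ≈ -5.6667
Z(C, j) = -1/122
x - Z(L(-10), T) = -34431 - 1*(-1/122) = -34431 + 1/122 = -4200581/122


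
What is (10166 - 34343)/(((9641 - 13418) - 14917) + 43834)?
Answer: -8059/8380 ≈ -0.96169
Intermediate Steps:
(10166 - 34343)/(((9641 - 13418) - 14917) + 43834) = -24177/((-3777 - 14917) + 43834) = -24177/(-18694 + 43834) = -24177/25140 = -24177*1/25140 = -8059/8380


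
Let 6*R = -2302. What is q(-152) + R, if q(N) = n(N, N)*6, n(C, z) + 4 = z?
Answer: -3959/3 ≈ -1319.7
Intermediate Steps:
R = -1151/3 (R = (1/6)*(-2302) = -1151/3 ≈ -383.67)
n(C, z) = -4 + z
q(N) = -24 + 6*N (q(N) = (-4 + N)*6 = -24 + 6*N)
q(-152) + R = (-24 + 6*(-152)) - 1151/3 = (-24 - 912) - 1151/3 = -936 - 1151/3 = -3959/3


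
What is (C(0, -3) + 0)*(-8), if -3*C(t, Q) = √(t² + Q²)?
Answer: 8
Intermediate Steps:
C(t, Q) = -√(Q² + t²)/3 (C(t, Q) = -√(t² + Q²)/3 = -√(Q² + t²)/3)
(C(0, -3) + 0)*(-8) = (-√((-3)² + 0²)/3 + 0)*(-8) = (-√(9 + 0)/3 + 0)*(-8) = (-√9/3 + 0)*(-8) = (-⅓*3 + 0)*(-8) = (-1 + 0)*(-8) = -1*(-8) = 8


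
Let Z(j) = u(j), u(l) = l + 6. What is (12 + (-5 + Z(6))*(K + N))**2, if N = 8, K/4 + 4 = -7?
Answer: 57600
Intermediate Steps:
K = -44 (K = -16 + 4*(-7) = -16 - 28 = -44)
u(l) = 6 + l
Z(j) = 6 + j
(12 + (-5 + Z(6))*(K + N))**2 = (12 + (-5 + (6 + 6))*(-44 + 8))**2 = (12 + (-5 + 12)*(-36))**2 = (12 + 7*(-36))**2 = (12 - 252)**2 = (-240)**2 = 57600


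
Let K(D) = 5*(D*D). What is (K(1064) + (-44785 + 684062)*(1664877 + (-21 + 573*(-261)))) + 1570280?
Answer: 968705586691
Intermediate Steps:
K(D) = 5*D²
(K(1064) + (-44785 + 684062)*(1664877 + (-21 + 573*(-261)))) + 1570280 = (5*1064² + (-44785 + 684062)*(1664877 + (-21 + 573*(-261)))) + 1570280 = (5*1132096 + 639277*(1664877 + (-21 - 149553))) + 1570280 = (5660480 + 639277*(1664877 - 149574)) + 1570280 = (5660480 + 639277*1515303) + 1570280 = (5660480 + 968698355931) + 1570280 = 968704016411 + 1570280 = 968705586691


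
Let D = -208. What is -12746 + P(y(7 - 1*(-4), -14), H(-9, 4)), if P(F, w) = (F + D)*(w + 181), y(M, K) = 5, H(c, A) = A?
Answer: -50301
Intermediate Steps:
P(F, w) = (-208 + F)*(181 + w) (P(F, w) = (F - 208)*(w + 181) = (-208 + F)*(181 + w))
-12746 + P(y(7 - 1*(-4), -14), H(-9, 4)) = -12746 + (-37648 - 208*4 + 181*5 + 5*4) = -12746 + (-37648 - 832 + 905 + 20) = -12746 - 37555 = -50301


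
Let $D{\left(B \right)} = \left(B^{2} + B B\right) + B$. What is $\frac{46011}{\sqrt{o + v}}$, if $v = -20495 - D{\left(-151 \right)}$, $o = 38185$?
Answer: $- \frac{46011 i \sqrt{27761}}{27761} \approx - 276.15 i$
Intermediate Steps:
$D{\left(B \right)} = B + 2 B^{2}$ ($D{\left(B \right)} = \left(B^{2} + B^{2}\right) + B = 2 B^{2} + B = B + 2 B^{2}$)
$v = -65946$ ($v = -20495 - - 151 \left(1 + 2 \left(-151\right)\right) = -20495 - - 151 \left(1 - 302\right) = -20495 - \left(-151\right) \left(-301\right) = -20495 - 45451 = -65946$)
$\frac{46011}{\sqrt{o + v}} = \frac{46011}{\sqrt{38185 - 65946}} = \frac{46011}{\sqrt{-27761}} = \frac{46011}{i \sqrt{27761}} = 46011 \left(- \frac{i \sqrt{27761}}{27761}\right) = - \frac{46011 i \sqrt{27761}}{27761}$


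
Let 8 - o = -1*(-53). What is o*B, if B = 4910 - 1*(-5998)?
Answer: -490860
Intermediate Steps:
o = -45 (o = 8 - (-1)*(-53) = 8 - 1*53 = 8 - 53 = -45)
B = 10908 (B = 4910 + 5998 = 10908)
o*B = -45*10908 = -490860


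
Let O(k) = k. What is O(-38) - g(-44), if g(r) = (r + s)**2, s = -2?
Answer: -2154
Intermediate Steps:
g(r) = (-2 + r)**2 (g(r) = (r - 2)**2 = (-2 + r)**2)
O(-38) - g(-44) = -38 - (-2 - 44)**2 = -38 - 1*(-46)**2 = -38 - 1*2116 = -38 - 2116 = -2154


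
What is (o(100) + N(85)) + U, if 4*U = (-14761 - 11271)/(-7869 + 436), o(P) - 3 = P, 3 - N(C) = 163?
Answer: -417173/7433 ≈ -56.124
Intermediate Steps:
N(C) = -160 (N(C) = 3 - 1*163 = 3 - 163 = -160)
o(P) = 3 + P
U = 6508/7433 (U = ((-14761 - 11271)/(-7869 + 436))/4 = (-26032/(-7433))/4 = (-26032*(-1/7433))/4 = (1/4)*(26032/7433) = 6508/7433 ≈ 0.87556)
(o(100) + N(85)) + U = ((3 + 100) - 160) + 6508/7433 = (103 - 160) + 6508/7433 = -57 + 6508/7433 = -417173/7433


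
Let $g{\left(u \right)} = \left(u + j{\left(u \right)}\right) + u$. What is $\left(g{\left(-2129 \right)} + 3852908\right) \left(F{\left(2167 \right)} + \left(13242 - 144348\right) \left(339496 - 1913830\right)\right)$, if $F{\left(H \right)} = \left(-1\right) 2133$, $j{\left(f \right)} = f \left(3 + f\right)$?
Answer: $1728618972050022984$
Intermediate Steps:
$F{\left(H \right)} = -2133$
$g{\left(u \right)} = 2 u + u \left(3 + u\right)$ ($g{\left(u \right)} = \left(u + u \left(3 + u\right)\right) + u = 2 u + u \left(3 + u\right)$)
$\left(g{\left(-2129 \right)} + 3852908\right) \left(F{\left(2167 \right)} + \left(13242 - 144348\right) \left(339496 - 1913830\right)\right) = \left(- 2129 \left(5 - 2129\right) + 3852908\right) \left(-2133 + \left(13242 - 144348\right) \left(339496 - 1913830\right)\right) = \left(\left(-2129\right) \left(-2124\right) + 3852908\right) \left(-2133 - -206404633404\right) = \left(4521996 + 3852908\right) \left(-2133 + 206404633404\right) = 8374904 \cdot 206404631271 = 1728618972050022984$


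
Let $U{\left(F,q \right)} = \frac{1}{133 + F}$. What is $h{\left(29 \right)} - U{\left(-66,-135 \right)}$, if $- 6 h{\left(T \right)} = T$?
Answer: $- \frac{1949}{402} \approx -4.8483$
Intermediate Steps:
$h{\left(T \right)} = - \frac{T}{6}$
$h{\left(29 \right)} - U{\left(-66,-135 \right)} = \left(- \frac{1}{6}\right) 29 - \frac{1}{133 - 66} = - \frac{29}{6} - \frac{1}{67} = - \frac{1949}{402}$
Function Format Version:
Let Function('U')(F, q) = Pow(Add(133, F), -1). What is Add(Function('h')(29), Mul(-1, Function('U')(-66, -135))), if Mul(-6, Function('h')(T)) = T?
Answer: Rational(-1949, 402) ≈ -4.8483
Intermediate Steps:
Function('h')(T) = Mul(Rational(-1, 6), T)
Add(Function('h')(29), Mul(-1, Function('U')(-66, -135))) = Add(Mul(Rational(-1, 6), 29), Mul(-1, Pow(Add(133, -66), -1))) = Add(Rational(-29, 6), Mul(-1, Pow(67, -1))) = Add(Rational(-29, 6), Mul(-1, Rational(1, 67))) = Add(Rational(-29, 6), Rational(-1, 67)) = Rational(-1949, 402)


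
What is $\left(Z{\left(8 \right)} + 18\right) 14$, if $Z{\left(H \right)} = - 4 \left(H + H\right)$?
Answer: $-644$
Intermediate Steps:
$Z{\left(H \right)} = - 8 H$ ($Z{\left(H \right)} = - 4 \cdot 2 H = - 8 H$)
$\left(Z{\left(8 \right)} + 18\right) 14 = \left(\left(-8\right) 8 + 18\right) 14 = \left(-64 + 18\right) 14 = \left(-46\right) 14 = -644$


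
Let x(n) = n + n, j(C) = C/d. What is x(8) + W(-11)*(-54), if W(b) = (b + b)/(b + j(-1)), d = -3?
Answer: -763/8 ≈ -95.375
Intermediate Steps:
j(C) = -C/3 (j(C) = C/(-3) = C*(-1/3) = -C/3)
W(b) = 2*b/(1/3 + b) (W(b) = (b + b)/(b - 1/3*(-1)) = (2*b)/(b + 1/3) = (2*b)/(1/3 + b) = 2*b/(1/3 + b))
x(n) = 2*n
x(8) + W(-11)*(-54) = 2*8 + (6*(-11)/(1 + 3*(-11)))*(-54) = 16 + (6*(-11)/(1 - 33))*(-54) = 16 + (6*(-11)/(-32))*(-54) = 16 + (6*(-11)*(-1/32))*(-54) = 16 + (33/16)*(-54) = 16 - 891/8 = -763/8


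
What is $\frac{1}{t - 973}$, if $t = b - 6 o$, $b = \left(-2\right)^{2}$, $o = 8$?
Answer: $- \frac{1}{1017} \approx -0.00098328$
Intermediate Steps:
$b = 4$
$t = -44$ ($t = 4 - 48 = -44$)
$\frac{1}{t - 973} = \frac{1}{-44 - 973} = \frac{1}{-1017} = - \frac{1}{1017}$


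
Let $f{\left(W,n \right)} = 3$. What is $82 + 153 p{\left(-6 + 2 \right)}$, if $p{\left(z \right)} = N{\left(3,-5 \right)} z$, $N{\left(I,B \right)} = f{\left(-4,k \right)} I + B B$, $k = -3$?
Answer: $-20726$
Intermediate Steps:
$N{\left(I,B \right)} = B^{2} + 3 I$ ($N{\left(I,B \right)} = 3 I + B B = 3 I + B^{2} = B^{2} + 3 I$)
$p{\left(z \right)} = 34 z$ ($p{\left(z \right)} = \left(\left(-5\right)^{2} + 3 \cdot 3\right) z = \left(25 + 9\right) z = 34 z$)
$82 + 153 p{\left(-6 + 2 \right)} = 82 + 153 \cdot 34 \left(-6 + 2\right) = 82 + 153 \cdot 34 \left(-4\right) = 82 + 153 \left(-136\right) = 82 - 20808 = -20726$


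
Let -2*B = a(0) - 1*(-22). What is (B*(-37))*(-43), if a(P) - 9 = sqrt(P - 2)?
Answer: -49321/2 - 1591*I*sqrt(2)/2 ≈ -24661.0 - 1125.0*I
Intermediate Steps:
a(P) = 9 + sqrt(-2 + P) (a(P) = 9 + sqrt(P - 2) = 9 + sqrt(-2 + P))
B = -31/2 - I*sqrt(2)/2 (B = -((9 + sqrt(-2 + 0)) - 1*(-22))/2 = -((9 + sqrt(-2)) + 22)/2 = -((9 + I*sqrt(2)) + 22)/2 = -(31 + I*sqrt(2))/2 = -31/2 - I*sqrt(2)/2 ≈ -15.5 - 0.70711*I)
(B*(-37))*(-43) = ((-31/2 - I*sqrt(2)/2)*(-37))*(-43) = (1147/2 + 37*I*sqrt(2)/2)*(-43) = -49321/2 - 1591*I*sqrt(2)/2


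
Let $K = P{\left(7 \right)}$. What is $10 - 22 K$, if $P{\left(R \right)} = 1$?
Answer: $-12$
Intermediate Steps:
$K = 1$
$10 - 22 K = 10 - 22 = -12$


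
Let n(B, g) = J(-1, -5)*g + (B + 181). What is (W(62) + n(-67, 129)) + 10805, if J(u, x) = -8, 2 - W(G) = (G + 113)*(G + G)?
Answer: -11811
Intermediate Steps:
W(G) = 2 - 2*G*(113 + G) (W(G) = 2 - (G + 113)*(G + G) = 2 - (113 + G)*2*G = 2 - 2*G*(113 + G))
n(B, g) = 181 + B - 8*g (n(B, g) = -8*g + (B + 181) = -8*g + (181 + B) = 181 + B - 8*g)
(W(62) + n(-67, 129)) + 10805 = ((2 - 226*62 - 2*62²) + (181 - 67 - 8*129)) + 10805 = ((2 - 14012 - 2*3844) + (181 - 67 - 1032)) + 10805 = ((2 - 14012 - 7688) - 918) + 10805 = (-21698 - 918) + 10805 = -22616 + 10805 = -11811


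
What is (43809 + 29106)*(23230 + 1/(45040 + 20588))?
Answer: 37053906808505/21876 ≈ 1.6938e+9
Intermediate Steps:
(43809 + 29106)*(23230 + 1/(45040 + 20588)) = 72915*(23230 + 1/65628) = 72915*(1524538441/65628) = 37053906808505/21876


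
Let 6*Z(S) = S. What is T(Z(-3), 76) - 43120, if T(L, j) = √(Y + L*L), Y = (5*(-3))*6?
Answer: -43120 + I*√359/2 ≈ -43120.0 + 9.4736*I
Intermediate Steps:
Z(S) = S/6
Y = -90 (Y = -15*6 = -90)
T(L, j) = √(-90 + L²) (T(L, j) = √(-90 + L*L) = √(-90 + L²))
T(Z(-3), 76) - 43120 = √(-90 + ((⅙)*(-3))²) - 43120 = √(-90 + (-½)²) - 43120 = √(-90 + ¼) - 43120 = √(-359/4) - 43120 = I*√359/2 - 43120 = -43120 + I*√359/2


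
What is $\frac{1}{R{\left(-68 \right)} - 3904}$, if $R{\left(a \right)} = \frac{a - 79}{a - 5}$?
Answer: $- \frac{73}{284845} \approx -0.00025628$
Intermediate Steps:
$R{\left(a \right)} = \frac{-79 + a}{-5 + a}$
$\frac{1}{R{\left(-68 \right)} - 3904} = \frac{1}{\frac{-79 - 68}{-5 - 68} - 3904} = \frac{1}{\frac{1}{-73} \left(-147\right) - 3904} = \frac{1}{\left(- \frac{1}{73}\right) \left(-147\right) - 3904} = \frac{1}{\frac{147}{73} - 3904} = \frac{1}{- \frac{284845}{73}} = - \frac{73}{284845}$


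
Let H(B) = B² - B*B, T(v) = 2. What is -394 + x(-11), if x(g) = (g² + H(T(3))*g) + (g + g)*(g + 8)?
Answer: -207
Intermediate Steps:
H(B) = 0 (H(B) = B² - B² = 0)
x(g) = g² + 2*g*(8 + g) (x(g) = (g² + 0*g) + (g + g)*(g + 8) = (g² + 0) + (2*g)*(8 + g) = g² + 2*g*(8 + g))
-394 + x(-11) = -394 - 11*(16 + 3*(-11)) = -394 - 11*(16 - 33) = -394 - 11*(-17) = -394 + 187 = -207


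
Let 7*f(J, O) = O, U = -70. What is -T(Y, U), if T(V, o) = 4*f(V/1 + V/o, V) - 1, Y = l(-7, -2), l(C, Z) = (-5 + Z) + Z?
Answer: 43/7 ≈ 6.1429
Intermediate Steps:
l(C, Z) = -5 + 2*Z
f(J, O) = O/7
Y = -9 (Y = -5 + 2*(-2) = -5 - 4 = -9)
T(V, o) = -1 + 4*V/7 (T(V, o) = 4*(V/7) - 1 = 4*V/7 - 1 = -1 + 4*V/7)
-T(Y, U) = -(-1 + (4/7)*(-9)) = -(-1 - 36/7) = -1*(-43/7) = 43/7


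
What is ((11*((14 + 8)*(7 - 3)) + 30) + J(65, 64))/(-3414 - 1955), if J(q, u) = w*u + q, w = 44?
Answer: -3879/5369 ≈ -0.72248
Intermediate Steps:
J(q, u) = q + 44*u (J(q, u) = 44*u + q = q + 44*u)
((11*((14 + 8)*(7 - 3)) + 30) + J(65, 64))/(-3414 - 1955) = ((11*((14 + 8)*(7 - 3)) + 30) + (65 + 44*64))/(-3414 - 1955) = ((11*(22*4) + 30) + (65 + 2816))/(-5369) = ((11*88 + 30) + 2881)*(-1/5369) = ((968 + 30) + 2881)*(-1/5369) = (998 + 2881)*(-1/5369) = 3879*(-1/5369) = -3879/5369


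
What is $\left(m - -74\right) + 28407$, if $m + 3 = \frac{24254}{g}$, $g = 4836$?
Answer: $\frac{68871931}{2418} \approx 28483.0$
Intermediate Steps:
$m = \frac{4873}{2418}$ ($m = -3 + \frac{24254}{4836} = -3 + 24254 \cdot \frac{1}{4836} = -3 + \frac{12127}{2418} = \frac{4873}{2418} \approx 2.0153$)
$\left(m - -74\right) + 28407 = \left(\frac{4873}{2418} - -74\right) + 28407 = \left(\frac{4873}{2418} + 74\right) + 28407 = \frac{183805}{2418} + 28407 = \frac{68871931}{2418}$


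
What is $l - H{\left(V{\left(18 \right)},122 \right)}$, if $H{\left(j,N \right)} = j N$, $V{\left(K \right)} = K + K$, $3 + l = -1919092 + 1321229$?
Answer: $-602258$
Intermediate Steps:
$l = -597866$ ($l = -3 + \left(-1919092 + 1321229\right) = -3 - 597863 = -597866$)
$V{\left(K \right)} = 2 K$
$H{\left(j,N \right)} = N j$
$l - H{\left(V{\left(18 \right)},122 \right)} = -597866 - 122 \cdot 2 \cdot 18 = -597866 - 122 \cdot 36 = -597866 - 4392 = -602258$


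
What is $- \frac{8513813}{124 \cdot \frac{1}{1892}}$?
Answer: $- \frac{4027033549}{31} \approx -1.299 \cdot 10^{8}$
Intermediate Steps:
$- \frac{8513813}{124 \cdot \frac{1}{1892}} = - \frac{8513813}{\frac{31}{473}} = \left(-8513813\right) \frac{473}{31} = - \frac{4027033549}{31}$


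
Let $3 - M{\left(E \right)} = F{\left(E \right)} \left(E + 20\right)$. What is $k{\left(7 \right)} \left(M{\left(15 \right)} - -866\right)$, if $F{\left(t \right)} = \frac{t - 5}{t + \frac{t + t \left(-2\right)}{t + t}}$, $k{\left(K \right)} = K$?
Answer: $\frac{171507}{29} \approx 5914.0$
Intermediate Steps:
$F{\left(t \right)} = \frac{-5 + t}{- \frac{1}{2} + t}$ ($F{\left(t \right)} = \frac{-5 + t}{t + \frac{t - 2 t}{2 t}} = \frac{-5 + t}{t + - t \frac{1}{2 t}} = \frac{-5 + t}{t - \frac{1}{2}} = \frac{-5 + t}{- \frac{1}{2} + t}$)
$M{\left(E \right)} = 3 - \frac{2 \left(-5 + E\right) \left(20 + E\right)}{-1 + 2 E}$ ($M{\left(E \right)} = 3 - \frac{2 \left(-5 + E\right)}{-1 + 2 E} \left(E + 20\right) = 3 - \frac{2 \left(-5 + E\right)}{-1 + 2 E} \left(20 + E\right) = 3 - \frac{2 \left(-5 + E\right) \left(20 + E\right)}{-1 + 2 E}$)
$k{\left(7 \right)} \left(M{\left(15 \right)} - -866\right) = 7 \left(\frac{197 - 360 - 2 \cdot 15^{2}}{-1 + 2 \cdot 15} - -866\right) = 7 \left(\frac{197 - 360 - 450}{-1 + 30} + 866\right) = 7 \left(\frac{197 - 360 - 450}{29} + 866\right) = 7 \left(\frac{1}{29} \left(-613\right) + 866\right) = 7 \left(- \frac{613}{29} + 866\right) = 7 \cdot \frac{24501}{29} = \frac{171507}{29}$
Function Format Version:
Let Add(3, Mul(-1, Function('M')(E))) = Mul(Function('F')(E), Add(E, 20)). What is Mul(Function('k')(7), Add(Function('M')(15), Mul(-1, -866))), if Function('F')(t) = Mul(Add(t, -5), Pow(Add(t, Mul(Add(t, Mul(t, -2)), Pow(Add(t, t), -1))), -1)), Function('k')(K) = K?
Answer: Rational(171507, 29) ≈ 5914.0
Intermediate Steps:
Function('F')(t) = Mul(Pow(Add(Rational(-1, 2), t), -1), Add(-5, t)) (Function('F')(t) = Mul(Add(-5, t), Pow(Add(t, Mul(Add(t, Mul(-2, t)), Pow(Mul(2, t), -1))), -1)) = Mul(Add(-5, t), Pow(Add(t, Mul(Mul(-1, t), Mul(Rational(1, 2), Pow(t, -1)))), -1)) = Mul(Add(-5, t), Pow(Add(t, Rational(-1, 2)), -1)) = Mul(Add(-5, t), Pow(Add(Rational(-1, 2), t), -1)) = Mul(Pow(Add(Rational(-1, 2), t), -1), Add(-5, t)))
Function('M')(E) = Add(3, Mul(-2, Pow(Add(-1, Mul(2, E)), -1), Add(-5, E), Add(20, E))) (Function('M')(E) = Add(3, Mul(-1, Mul(Mul(2, Pow(Add(-1, Mul(2, E)), -1), Add(-5, E)), Add(E, 20)))) = Add(3, Mul(-1, Mul(Mul(2, Pow(Add(-1, Mul(2, E)), -1), Add(-5, E)), Add(20, E)))) = Add(3, Mul(-1, Mul(2, Pow(Add(-1, Mul(2, E)), -1), Add(-5, E), Add(20, E)))) = Add(3, Mul(-2, Pow(Add(-1, Mul(2, E)), -1), Add(-5, E), Add(20, E))))
Mul(Function('k')(7), Add(Function('M')(15), Mul(-1, -866))) = Mul(7, Add(Mul(Pow(Add(-1, Mul(2, 15)), -1), Add(197, Mul(-24, 15), Mul(-2, Pow(15, 2)))), Mul(-1, -866))) = Mul(7, Add(Mul(Pow(Add(-1, 30), -1), Add(197, -360, Mul(-2, 225))), 866)) = Mul(7, Add(Mul(Pow(29, -1), Add(197, -360, -450)), 866)) = Mul(7, Add(Mul(Rational(1, 29), -613), 866)) = Mul(7, Add(Rational(-613, 29), 866)) = Mul(7, Rational(24501, 29)) = Rational(171507, 29)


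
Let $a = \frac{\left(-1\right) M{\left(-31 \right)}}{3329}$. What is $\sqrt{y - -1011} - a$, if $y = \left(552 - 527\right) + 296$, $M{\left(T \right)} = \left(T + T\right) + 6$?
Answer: $- \frac{56}{3329} + 6 \sqrt{37} \approx 36.48$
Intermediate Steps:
$M{\left(T \right)} = 6 + 2 T$ ($M{\left(T \right)} = 2 T + 6 = 6 + 2 T$)
$a = \frac{56}{3329}$ ($a = \frac{\left(-1\right) \left(6 + 2 \left(-31\right)\right)}{3329} = - (6 - 62) \frac{1}{3329} = \left(-1\right) \left(-56\right) \frac{1}{3329} = 56 \cdot \frac{1}{3329} = \frac{56}{3329} \approx 0.016822$)
$y = 321$ ($y = 25 + 296 = 321$)
$\sqrt{y - -1011} - a = \sqrt{321 - -1011} - \frac{56}{3329} = \sqrt{321 + 1011} - \frac{56}{3329} = \sqrt{1332} - \frac{56}{3329} = 6 \sqrt{37} - \frac{56}{3329} = - \frac{56}{3329} + 6 \sqrt{37}$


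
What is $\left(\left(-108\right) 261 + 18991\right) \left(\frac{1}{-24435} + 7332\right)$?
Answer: $- \frac{1647710782543}{24435} \approx -6.7432 \cdot 10^{7}$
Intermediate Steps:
$\left(\left(-108\right) 261 + 18991\right) \left(\frac{1}{-24435} + 7332\right) = \left(-28188 + 18991\right) \left(- \frac{1}{24435} + 7332\right) = \left(-9197\right) \frac{179157419}{24435} = - \frac{1647710782543}{24435}$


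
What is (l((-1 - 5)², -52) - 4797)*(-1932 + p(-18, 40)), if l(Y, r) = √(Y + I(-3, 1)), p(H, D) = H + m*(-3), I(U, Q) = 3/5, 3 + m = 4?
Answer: 9368541 - 1953*√915/5 ≈ 9.3567e+6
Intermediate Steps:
m = 1 (m = -3 + 4 = 1)
I(U, Q) = ⅗ (I(U, Q) = 3*(⅕) = ⅗)
p(H, D) = -3 + H (p(H, D) = H + 1*(-3) = H - 3 = -3 + H)
l(Y, r) = √(⅗ + Y) (l(Y, r) = √(Y + ⅗) = √(⅗ + Y))
(l((-1 - 5)², -52) - 4797)*(-1932 + p(-18, 40)) = (√(15 + 25*(-1 - 5)²)/5 - 4797)*(-1932 + (-3 - 18)) = (√(15 + 25*(-6)²)/5 - 4797)*(-1932 - 21) = (√(15 + 25*36)/5 - 4797)*(-1953) = (√(15 + 900)/5 - 4797)*(-1953) = (√915/5 - 4797)*(-1953) = (-4797 + √915/5)*(-1953) = 9368541 - 1953*√915/5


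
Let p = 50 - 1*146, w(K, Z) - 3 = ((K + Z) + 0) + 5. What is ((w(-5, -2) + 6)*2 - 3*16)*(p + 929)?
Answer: -28322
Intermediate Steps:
w(K, Z) = 8 + K + Z (w(K, Z) = 3 + (((K + Z) + 0) + 5) = 3 + ((K + Z) + 5) = 3 + (5 + K + Z) = 8 + K + Z)
p = -96 (p = 50 - 146 = -96)
((w(-5, -2) + 6)*2 - 3*16)*(p + 929) = (((8 - 5 - 2) + 6)*2 - 3*16)*(-96 + 929) = ((1 + 6)*2 - 48)*833 = (7*2 - 48)*833 = (14 - 48)*833 = -34*833 = -28322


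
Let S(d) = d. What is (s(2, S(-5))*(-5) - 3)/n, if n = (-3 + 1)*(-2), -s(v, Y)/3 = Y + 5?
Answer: -¾ ≈ -0.75000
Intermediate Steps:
s(v, Y) = -15 - 3*Y (s(v, Y) = -3*(Y + 5) = -3*(5 + Y) = -15 - 3*Y)
n = 4 (n = -2*(-2) = 4)
(s(2, S(-5))*(-5) - 3)/n = ((-15 - 3*(-5))*(-5) - 3)/4 = ((-15 + 15)*(-5) - 3)*(¼) = (0*(-5) - 3)*(¼) = (0 - 3)*(¼) = -3*¼ = -¾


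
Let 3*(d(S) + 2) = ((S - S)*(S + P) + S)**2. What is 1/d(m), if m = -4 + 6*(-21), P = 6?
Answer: 3/16894 ≈ 0.00017758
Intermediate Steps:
m = -130 (m = -4 - 126 = -130)
d(S) = -2 + S**2/3 (d(S) = -2 + ((S - S)*(S + 6) + S)**2/3 = -2 + (0*(6 + S) + S)**2/3 = -2 + (0 + S)**2/3 = -2 + S**2/3)
1/d(m) = 1/(-2 + (1/3)*(-130)**2) = 1/(-2 + (1/3)*16900) = 1/(-2 + 16900/3) = 1/(16894/3) = 3/16894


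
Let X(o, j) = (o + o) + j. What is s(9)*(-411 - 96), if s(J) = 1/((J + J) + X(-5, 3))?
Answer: -507/11 ≈ -46.091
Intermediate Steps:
X(o, j) = j + 2*o (X(o, j) = 2*o + j = j + 2*o)
s(J) = 1/(-7 + 2*J) (s(J) = 1/((J + J) + (3 + 2*(-5))) = 1/(2*J + (3 - 10)) = 1/(2*J - 7) = 1/(-7 + 2*J))
s(9)*(-411 - 96) = (-411 - 96)/(-7 + 2*9) = -507/(-7 + 18) = -507/11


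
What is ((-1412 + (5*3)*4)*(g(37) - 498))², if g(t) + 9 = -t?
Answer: 540942598144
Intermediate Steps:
g(t) = -9 - t
((-1412 + (5*3)*4)*(g(37) - 498))² = ((-1412 + (5*3)*4)*((-9 - 1*37) - 498))² = ((-1412 + 15*4)*((-9 - 37) - 498))² = ((-1412 + 60)*(-46 - 498))² = (-1352*(-544))² = 735488² = 540942598144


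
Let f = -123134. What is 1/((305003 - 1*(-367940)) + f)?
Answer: 1/549809 ≈ 1.8188e-6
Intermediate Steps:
1/((305003 - 1*(-367940)) + f) = 1/((305003 - 1*(-367940)) - 123134) = 1/((305003 + 367940) - 123134) = 1/(672943 - 123134) = 1/549809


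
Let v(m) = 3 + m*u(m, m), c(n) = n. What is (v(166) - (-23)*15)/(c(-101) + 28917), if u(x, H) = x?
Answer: 1744/1801 ≈ 0.96835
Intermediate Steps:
v(m) = 3 + m² (v(m) = 3 + m*m = 3 + m²)
(v(166) - (-23)*15)/(c(-101) + 28917) = ((3 + 166²) - (-23)*15)/(-101 + 28917) = ((3 + 27556) - 23*(-15))/28816 = (27559 + 345)*(1/28816) = 27904*(1/28816) = 1744/1801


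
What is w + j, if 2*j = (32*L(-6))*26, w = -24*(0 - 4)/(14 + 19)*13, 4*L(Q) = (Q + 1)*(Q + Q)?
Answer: 69056/11 ≈ 6277.8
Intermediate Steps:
L(Q) = Q*(1 + Q)/2 (L(Q) = ((Q + 1)*(Q + Q))/4 = ((1 + Q)*(2*Q))/4 = (2*Q*(1 + Q))/4 = Q*(1 + Q)/2)
w = 416/11 (w = -(-96)/33*13 = -24*(-4/33)*13 = (32/11)*13 = 416/11 ≈ 37.818)
j = 6240 (j = ((32*((1/2)*(-6)*(1 - 6)))*26)/2 = ((32*((1/2)*(-6)*(-5)))*26)/2 = ((32*15)*26)/2 = (480*26)/2 = (1/2)*12480 = 6240)
w + j = 416/11 + 6240 = 69056/11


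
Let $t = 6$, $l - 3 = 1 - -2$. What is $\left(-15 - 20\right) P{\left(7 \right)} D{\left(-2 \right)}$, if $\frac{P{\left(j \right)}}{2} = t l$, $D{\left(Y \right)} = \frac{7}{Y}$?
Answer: $8820$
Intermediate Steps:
$l = 6$ ($l = 3 + \left(1 - -2\right) = 3 + \left(1 + 2\right) = 3 + 3 = 6$)
$P{\left(j \right)} = 72$ ($P{\left(j \right)} = 2 \cdot 6 \cdot 6 = 2 \cdot 36 = 72$)
$\left(-15 - 20\right) P{\left(7 \right)} D{\left(-2 \right)} = \left(-15 - 20\right) 72 \frac{7}{-2} = \left(-15 - 20\right) 72 \cdot 7 \left(- \frac{1}{2}\right) = \left(-35\right) 72 \left(- \frac{7}{2}\right) = \left(-2520\right) \left(- \frac{7}{2}\right) = 8820$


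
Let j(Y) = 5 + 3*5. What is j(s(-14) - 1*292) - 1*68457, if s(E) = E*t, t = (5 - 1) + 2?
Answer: -68437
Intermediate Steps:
t = 6 (t = 4 + 2 = 6)
s(E) = 6*E (s(E) = E*6 = 6*E)
j(Y) = 20 (j(Y) = 5 + 15 = 20)
j(s(-14) - 1*292) - 1*68457 = 20 - 1*68457 = 20 - 68457 = -68437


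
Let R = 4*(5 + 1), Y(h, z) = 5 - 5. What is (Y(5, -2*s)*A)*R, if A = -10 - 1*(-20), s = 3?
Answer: 0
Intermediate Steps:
Y(h, z) = 0
R = 24 (R = 4*6 = 24)
A = 10 (A = -10 + 20 = 10)
(Y(5, -2*s)*A)*R = (0*10)*24 = 0*24 = 0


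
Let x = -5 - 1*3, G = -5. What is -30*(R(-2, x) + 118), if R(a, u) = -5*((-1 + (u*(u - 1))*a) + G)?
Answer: -26040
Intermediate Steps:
x = -8 (x = -5 - 3 = -8)
R(a, u) = 30 - 5*a*u*(-1 + u) (R(a, u) = -5*((-1 + (u*(u - 1))*a) - 5) = -5*((-1 + (u*(-1 + u))*a) - 5) = -5*((-1 + a*u*(-1 + u)) - 5) = -5*(-6 + a*u*(-1 + u)) = 30 - 5*a*u*(-1 + u))
-30*(R(-2, x) + 118) = -30*((30 - 5*(-2)*(-8)**2 + 5*(-2)*(-8)) + 118) = -30*((30 - 5*(-2)*64 + 80) + 118) = -30*((30 + 640 + 80) + 118) = -30*(750 + 118) = -30*868 = -26040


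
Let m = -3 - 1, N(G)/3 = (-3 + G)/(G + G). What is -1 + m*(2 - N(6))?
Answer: -6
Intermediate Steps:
N(G) = 3*(-3 + G)/(2*G) (N(G) = 3*((-3 + G)/(G + G)) = 3*((-3 + G)/((2*G))) = 3*((-3 + G)*(1/(2*G))) = 3*((-3 + G)/(2*G)) = 3*(-3 + G)/(2*G))
m = -4
-1 + m*(2 - N(6)) = -1 - 4*(2 - 3*(-3 + 6)/(2*6)) = -1 - 4*(2 - 3*3/(2*6)) = -1 - 4*(2 - 1*3/4) = -1 - 4*(2 - 3/4) = -1 - 4*5/4 = -1 - 5 = -6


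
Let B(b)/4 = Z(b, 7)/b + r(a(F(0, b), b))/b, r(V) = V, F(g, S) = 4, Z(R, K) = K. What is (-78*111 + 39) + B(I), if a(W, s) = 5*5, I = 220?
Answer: -474013/55 ≈ -8618.4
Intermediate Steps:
a(W, s) = 25
B(b) = 128/b (B(b) = 4*(7/b + 25/b) = 4*(32/b) = 128/b)
(-78*111 + 39) + B(I) = (-78*111 + 39) + 128/220 = (-8658 + 39) + 128*(1/220) = -8619 + 32/55 = -474013/55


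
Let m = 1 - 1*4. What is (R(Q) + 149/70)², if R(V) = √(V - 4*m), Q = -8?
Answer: 83521/4900 ≈ 17.045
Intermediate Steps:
m = -3 (m = 1 - 4 = -3)
R(V) = √(12 + V) (R(V) = √(V - 4*(-3)) = √(V + 12) = √(12 + V))
(R(Q) + 149/70)² = (√(12 - 8) + 149/70)² = (√4 + 149*(1/70))² = (2 + 149/70)² = (289/70)² = 83521/4900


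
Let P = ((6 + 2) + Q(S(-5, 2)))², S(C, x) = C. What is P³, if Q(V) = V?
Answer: 729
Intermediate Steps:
P = 9 (P = ((6 + 2) - 5)² = (8 - 5)² = 3² = 9)
P³ = 9³ = 729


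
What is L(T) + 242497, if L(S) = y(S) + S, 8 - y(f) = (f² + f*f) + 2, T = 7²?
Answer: 237750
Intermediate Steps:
T = 49
y(f) = 6 - 2*f² (y(f) = 8 - ((f² + f*f) + 2) = 8 - ((f² + f²) + 2) = 8 - (2*f² + 2) = 8 - (2 + 2*f²) = 8 + (-2 - 2*f²) = 6 - 2*f²)
L(S) = 6 + S - 2*S² (L(S) = (6 - 2*S²) + S = 6 + S - 2*S²)
L(T) + 242497 = (6 + 49 - 2*49²) + 242497 = (6 + 49 - 2*2401) + 242497 = (6 + 49 - 4802) + 242497 = -4747 + 242497 = 237750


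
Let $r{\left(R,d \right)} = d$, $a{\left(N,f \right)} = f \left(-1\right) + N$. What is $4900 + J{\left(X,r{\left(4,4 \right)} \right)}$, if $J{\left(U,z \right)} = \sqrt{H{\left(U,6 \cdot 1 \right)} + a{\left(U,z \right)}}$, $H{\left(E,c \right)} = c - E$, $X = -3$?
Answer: $4900 + \sqrt{2} \approx 4901.4$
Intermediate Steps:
$a{\left(N,f \right)} = N - f$ ($a{\left(N,f \right)} = - f + N = N - f$)
$J{\left(U,z \right)} = \sqrt{6 - z}$ ($J{\left(U,z \right)} = \sqrt{\left(6 \cdot 1 - U\right) + \left(U - z\right)} = \sqrt{\left(6 - U\right) + \left(U - z\right)} = \sqrt{6 - z}$)
$4900 + J{\left(X,r{\left(4,4 \right)} \right)} = 4900 + \sqrt{6 - 4} = 4900 + \sqrt{2}$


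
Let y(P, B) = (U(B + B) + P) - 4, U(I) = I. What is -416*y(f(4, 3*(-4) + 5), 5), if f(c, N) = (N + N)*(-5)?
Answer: -31616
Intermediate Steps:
f(c, N) = -10*N (f(c, N) = (2*N)*(-5) = -10*N)
y(P, B) = -4 + P + 2*B (y(P, B) = ((B + B) + P) - 4 = (2*B + P) - 4 = (P + 2*B) - 4 = -4 + P + 2*B)
-416*y(f(4, 3*(-4) + 5), 5) = -416*(-4 - 10*(3*(-4) + 5) + 2*5) = -416*(-4 - 10*(-12 + 5) + 10) = -416*(-4 - 10*(-7) + 10) = -416*(-4 + 70 + 10) = -416*76 = -31616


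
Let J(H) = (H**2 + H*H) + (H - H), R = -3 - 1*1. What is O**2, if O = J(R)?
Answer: 1024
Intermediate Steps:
R = -4 (R = -3 - 1 = -4)
J(H) = 2*H**2 (J(H) = (H**2 + H**2) + 0 = 2*H**2 + 0 = 2*H**2)
O = 32 (O = 2*(-4)**2 = 2*16 = 32)
O**2 = 32**2 = 1024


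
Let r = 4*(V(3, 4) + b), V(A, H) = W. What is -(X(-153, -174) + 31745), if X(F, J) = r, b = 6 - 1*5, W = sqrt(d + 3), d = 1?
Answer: -31757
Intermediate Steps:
W = 2 (W = sqrt(1 + 3) = sqrt(4) = 2)
V(A, H) = 2
b = 1 (b = 6 - 5 = 1)
r = 12 (r = 4*(2 + 1) = 4*3 = 12)
X(F, J) = 12
-(X(-153, -174) + 31745) = -(12 + 31745) = -1*31757 = -31757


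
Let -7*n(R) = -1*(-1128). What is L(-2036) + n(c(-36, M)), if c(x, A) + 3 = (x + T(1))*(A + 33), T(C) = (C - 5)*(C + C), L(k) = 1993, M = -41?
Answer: 12823/7 ≈ 1831.9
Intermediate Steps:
T(C) = 2*C*(-5 + C) (T(C) = (-5 + C)*(2*C) = 2*C*(-5 + C))
c(x, A) = -3 + (-8 + x)*(33 + A) (c(x, A) = -3 + (x + 2*1*(-5 + 1))*(A + 33) = -3 + (x + 2*1*(-4))*(33 + A) = -3 + (x - 8)*(33 + A) = -3 + (-8 + x)*(33 + A))
n(R) = -1128/7 (n(R) = -(-1)*(-1128)/7 = -⅐*1128 = -1128/7)
L(-2036) + n(c(-36, M)) = 1993 - 1128/7 = 12823/7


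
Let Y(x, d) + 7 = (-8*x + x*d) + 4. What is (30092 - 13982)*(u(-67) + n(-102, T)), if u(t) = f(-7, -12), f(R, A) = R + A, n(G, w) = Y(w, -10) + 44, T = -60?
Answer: 17753220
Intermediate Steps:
Y(x, d) = -3 - 8*x + d*x (Y(x, d) = -7 + ((-8*x + x*d) + 4) = -7 + ((-8*x + d*x) + 4) = -7 + (4 - 8*x + d*x) = -3 - 8*x + d*x)
n(G, w) = 41 - 18*w (n(G, w) = (-3 - 8*w - 10*w) + 44 = (-3 - 18*w) + 44 = 41 - 18*w)
f(R, A) = A + R
u(t) = -19 (u(t) = -12 - 7 = -19)
(30092 - 13982)*(u(-67) + n(-102, T)) = (30092 - 13982)*(-19 + (41 - 18*(-60))) = 16110*(-19 + (41 + 1080)) = 16110*(-19 + 1121) = 16110*1102 = 17753220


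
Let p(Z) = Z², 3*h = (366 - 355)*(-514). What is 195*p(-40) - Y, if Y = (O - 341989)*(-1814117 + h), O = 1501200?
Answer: 6315388260055/3 ≈ 2.1051e+12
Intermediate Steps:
h = -5654/3 (h = ((366 - 355)*(-514))/3 = (11*(-514))/3 = (⅓)*(-5654) = -5654/3 ≈ -1884.7)
Y = -6315387324055/3 (Y = (1501200 - 341989)*(-1814117 - 5654/3) = 1159211*(-5448005/3) = -6315387324055/3 ≈ -2.1051e+12)
195*p(-40) - Y = 195*(-40)² - 1*(-6315387324055/3) = 195*1600 + 6315387324055/3 = 312000 + 6315387324055/3 = 6315388260055/3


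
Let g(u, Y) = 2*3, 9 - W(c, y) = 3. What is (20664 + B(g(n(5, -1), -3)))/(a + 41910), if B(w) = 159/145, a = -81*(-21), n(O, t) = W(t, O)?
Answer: 998813/2107865 ≈ 0.47385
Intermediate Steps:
W(c, y) = 6 (W(c, y) = 9 - 1*3 = 9 - 3 = 6)
n(O, t) = 6
g(u, Y) = 6
a = 1701
B(w) = 159/145 (B(w) = 159*(1/145) = 159/145)
(20664 + B(g(n(5, -1), -3)))/(a + 41910) = (20664 + 159/145)/(1701 + 41910) = (2996439/145)/43611 = (2996439/145)*(1/43611) = 998813/2107865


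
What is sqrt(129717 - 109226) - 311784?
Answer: -311784 + sqrt(20491) ≈ -3.1164e+5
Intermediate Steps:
sqrt(129717 - 109226) - 311784 = sqrt(20491) - 311784 = -311784 + sqrt(20491)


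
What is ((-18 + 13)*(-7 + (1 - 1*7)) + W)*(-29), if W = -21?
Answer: -1276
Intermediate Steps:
((-18 + 13)*(-7 + (1 - 1*7)) + W)*(-29) = ((-18 + 13)*(-7 + (1 - 1*7)) - 21)*(-29) = (-5*(-7 + (1 - 7)) - 21)*(-29) = (-5*(-7 - 6) - 21)*(-29) = (-5*(-13) - 21)*(-29) = (65 - 21)*(-29) = 44*(-29) = -1276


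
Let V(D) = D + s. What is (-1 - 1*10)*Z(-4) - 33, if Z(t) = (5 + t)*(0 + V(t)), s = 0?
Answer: 11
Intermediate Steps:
V(D) = D (V(D) = D + 0 = D)
Z(t) = t*(5 + t) (Z(t) = (5 + t)*(0 + t) = (5 + t)*t = t*(5 + t))
(-1 - 1*10)*Z(-4) - 33 = (-1 - 1*10)*(-4*(5 - 4)) - 33 = (-1 - 10)*(-4*1) - 33 = -11*(-4) - 33 = 44 - 33 = 11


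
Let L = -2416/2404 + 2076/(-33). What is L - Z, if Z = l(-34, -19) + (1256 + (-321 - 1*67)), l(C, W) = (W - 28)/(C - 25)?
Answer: -363802873/390049 ≈ -932.71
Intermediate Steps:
l(C, W) = (-28 + W)/(-25 + C)
L = -422536/6611 (L = -2416*1/2404 + 2076*(-1/33) = -604/601 - 692/11 = -422536/6611 ≈ -63.914)
Z = 51259/59 (Z = (-28 - 19)/(-25 - 34) + (1256 + (-321 - 1*67)) = -47/(-59) + (1256 + (-321 - 67)) = -1/59*(-47) + (1256 - 388) = 47/59 + 868 = 51259/59 ≈ 868.80)
L - Z = -422536/6611 - 1*51259/59 = -422536/6611 - 51259/59 = -363802873/390049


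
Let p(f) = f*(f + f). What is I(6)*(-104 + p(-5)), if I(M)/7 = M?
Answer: -2268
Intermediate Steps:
p(f) = 2*f² (p(f) = f*(2*f) = 2*f²)
I(M) = 7*M
I(6)*(-104 + p(-5)) = (7*6)*(-104 + 2*(-5)²) = 42*(-104 + 2*25) = 42*(-104 + 50) = 42*(-54) = -2268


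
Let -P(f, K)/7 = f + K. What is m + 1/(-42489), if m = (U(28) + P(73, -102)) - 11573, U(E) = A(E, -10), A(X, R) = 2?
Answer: -483014953/42489 ≈ -11368.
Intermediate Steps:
P(f, K) = -7*K - 7*f (P(f, K) = -7*(f + K) = -7*(K + f) = -7*K - 7*f)
U(E) = 2
m = -11368 (m = (2 + (-7*(-102) - 7*73)) - 11573 = (2 + (714 - 511)) - 11573 = (2 + 203) - 11573 = 205 - 11573 = -11368)
m + 1/(-42489) = -11368 + 1/(-42489) = -11368 - 1/42489 = -483014953/42489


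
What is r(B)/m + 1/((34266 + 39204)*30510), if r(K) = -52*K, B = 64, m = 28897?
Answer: -7459943932703/64774639620900 ≈ -0.11517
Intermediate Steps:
r(B)/m + 1/((34266 + 39204)*30510) = -52*64/28897 + 1/((34266 + 39204)*30510) = -3328*1/28897 + (1/30510)/73470 = -3328/28897 + (1/73470)*(1/30510) = -3328/28897 + 1/2241569700 = -7459943932703/64774639620900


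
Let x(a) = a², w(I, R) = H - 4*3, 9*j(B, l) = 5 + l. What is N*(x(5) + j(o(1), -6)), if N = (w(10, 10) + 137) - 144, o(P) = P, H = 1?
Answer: -448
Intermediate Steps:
j(B, l) = 5/9 + l/9 (j(B, l) = (5 + l)/9 = 5/9 + l/9)
w(I, R) = -11 (w(I, R) = 1 - 4*3 = 1 - 12 = -11)
N = -18 (N = (-11 + 137) - 144 = 126 - 144 = -18)
N*(x(5) + j(o(1), -6)) = -18*(5² + (5/9 + (⅑)*(-6))) = -18*(25 + (5/9 - ⅔)) = -18*(25 - ⅑) = -18*224/9 = -448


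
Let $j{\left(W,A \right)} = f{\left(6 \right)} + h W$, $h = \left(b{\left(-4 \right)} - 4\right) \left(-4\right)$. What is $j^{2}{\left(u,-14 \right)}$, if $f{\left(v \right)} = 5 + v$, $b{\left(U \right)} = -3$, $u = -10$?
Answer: $72361$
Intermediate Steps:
$h = 28$ ($h = \left(-3 - 4\right) \left(-4\right) = \left(-7\right) \left(-4\right) = 28$)
$j{\left(W,A \right)} = 11 + 28 W$ ($j{\left(W,A \right)} = \left(5 + 6\right) + 28 W = 11 + 28 W$)
$j^{2}{\left(u,-14 \right)} = \left(11 + 28 \left(-10\right)\right)^{2} = \left(11 - 280\right)^{2} = \left(-269\right)^{2} = 72361$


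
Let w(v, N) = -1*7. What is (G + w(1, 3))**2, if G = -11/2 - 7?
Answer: 1521/4 ≈ 380.25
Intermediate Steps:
w(v, N) = -7
G = -25/2 (G = -11*1/2 - 7 = -11/2 - 7 = -25/2 ≈ -12.500)
(G + w(1, 3))**2 = (-25/2 - 7)**2 = (-39/2)**2 = 1521/4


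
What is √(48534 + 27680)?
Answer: √76214 ≈ 276.07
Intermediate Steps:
√(48534 + 27680) = √76214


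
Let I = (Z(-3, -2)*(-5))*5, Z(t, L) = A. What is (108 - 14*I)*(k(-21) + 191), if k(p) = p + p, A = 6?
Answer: 328992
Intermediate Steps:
Z(t, L) = 6
k(p) = 2*p
I = -150 (I = (6*(-5))*5 = -30*5 = -150)
(108 - 14*I)*(k(-21) + 191) = (108 - 14*(-150))*(2*(-21) + 191) = (108 + 2100)*(-42 + 191) = 2208*149 = 328992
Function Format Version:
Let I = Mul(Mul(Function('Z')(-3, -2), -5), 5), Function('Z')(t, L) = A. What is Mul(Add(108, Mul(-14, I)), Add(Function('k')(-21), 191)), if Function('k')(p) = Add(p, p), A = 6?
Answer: 328992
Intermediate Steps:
Function('Z')(t, L) = 6
Function('k')(p) = Mul(2, p)
I = -150 (I = Mul(Mul(6, -5), 5) = Mul(-30, 5) = -150)
Mul(Add(108, Mul(-14, I)), Add(Function('k')(-21), 191)) = Mul(Add(108, Mul(-14, -150)), Add(Mul(2, -21), 191)) = Mul(Add(108, 2100), Add(-42, 191)) = Mul(2208, 149) = 328992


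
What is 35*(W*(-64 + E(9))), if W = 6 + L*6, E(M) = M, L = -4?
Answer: 34650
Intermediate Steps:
W = -18 (W = 6 - 4*6 = 6 - 24 = -18)
35*(W*(-64 + E(9))) = 35*(-18*(-64 + 9)) = 35*(-18*(-55)) = 35*990 = 34650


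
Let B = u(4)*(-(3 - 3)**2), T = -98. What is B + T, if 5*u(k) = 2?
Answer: -98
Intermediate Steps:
u(k) = 2/5 (u(k) = (1/5)*2 = 2/5)
B = 0 (B = 2*(-(3 - 3)**2)/5 = 2*(-1*0**2)/5 = 2*(-1*0)/5 = (2/5)*0 = 0)
B + T = 0 - 98 = -98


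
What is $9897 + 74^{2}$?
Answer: $15373$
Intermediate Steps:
$9897 + 74^{2} = 9897 + 5476 = 15373$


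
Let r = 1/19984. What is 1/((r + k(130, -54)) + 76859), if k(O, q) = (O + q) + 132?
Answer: 19984/1540106929 ≈ 1.2976e-5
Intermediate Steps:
k(O, q) = 132 + O + q
r = 1/19984 ≈ 5.0040e-5
1/((r + k(130, -54)) + 76859) = 1/((1/19984 + (132 + 130 - 54)) + 76859) = 1/((1/19984 + 208) + 76859) = 1/(4156673/19984 + 76859) = 1/(1540106929/19984) = 19984/1540106929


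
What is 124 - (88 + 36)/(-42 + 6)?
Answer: 1147/9 ≈ 127.44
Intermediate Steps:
124 - (88 + 36)/(-42 + 6) = 124 - 124/(-36) = 124 - 124*(-1)/36 = 124 - 1*(-31/9) = 124 + 31/9 = 1147/9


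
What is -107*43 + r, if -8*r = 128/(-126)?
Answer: -289855/63 ≈ -4600.9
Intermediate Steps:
r = 8/63 (r = -16/(-126) = -16*(-1)/126 = -⅛*(-64/63) = 8/63 ≈ 0.12698)
-107*43 + r = -107*43 + 8/63 = -4601 + 8/63 = -289855/63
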